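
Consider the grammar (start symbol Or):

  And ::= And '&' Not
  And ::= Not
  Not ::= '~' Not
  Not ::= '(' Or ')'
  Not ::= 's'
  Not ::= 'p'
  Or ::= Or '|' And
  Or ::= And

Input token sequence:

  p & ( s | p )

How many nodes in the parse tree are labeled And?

[Or [And [And [Not p]] & [Not ( [Or [Or [And [Not s]]] | [And [Not p]]] )]]]

4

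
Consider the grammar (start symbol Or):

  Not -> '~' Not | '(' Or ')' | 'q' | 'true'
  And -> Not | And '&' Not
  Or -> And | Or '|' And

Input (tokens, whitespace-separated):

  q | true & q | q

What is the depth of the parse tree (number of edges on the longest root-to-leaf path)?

5

[Or [Or [Or [And [Not q]]] | [And [And [Not true]] & [Not q]]] | [And [Not q]]]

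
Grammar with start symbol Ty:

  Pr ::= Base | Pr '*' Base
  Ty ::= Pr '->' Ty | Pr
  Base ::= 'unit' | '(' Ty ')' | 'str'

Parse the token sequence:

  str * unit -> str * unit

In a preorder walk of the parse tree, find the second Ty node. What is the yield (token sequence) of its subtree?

str * unit

[Ty [Pr [Pr [Base str]] * [Base unit]] -> [Ty [Pr [Pr [Base str]] * [Base unit]]]]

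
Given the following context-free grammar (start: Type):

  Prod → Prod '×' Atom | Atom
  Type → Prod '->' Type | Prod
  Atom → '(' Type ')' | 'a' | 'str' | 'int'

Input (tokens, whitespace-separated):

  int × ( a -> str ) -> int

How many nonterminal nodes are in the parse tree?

[Type [Prod [Prod [Atom int]] × [Atom ( [Type [Prod [Atom a]] -> [Type [Prod [Atom str]]]] )]] -> [Type [Prod [Atom int]]]]

14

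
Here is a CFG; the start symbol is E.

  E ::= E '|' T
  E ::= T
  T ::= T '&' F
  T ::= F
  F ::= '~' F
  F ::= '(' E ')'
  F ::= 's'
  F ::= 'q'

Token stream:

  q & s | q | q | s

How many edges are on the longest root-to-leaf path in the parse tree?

[E [E [E [E [T [T [F q]] & [F s]]] | [T [F q]]] | [T [F q]]] | [T [F s]]]

7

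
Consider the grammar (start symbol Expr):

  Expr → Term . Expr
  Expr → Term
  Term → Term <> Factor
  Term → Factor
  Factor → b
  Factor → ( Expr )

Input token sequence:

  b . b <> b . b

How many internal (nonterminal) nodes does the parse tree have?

11

[Expr [Term [Factor b]] . [Expr [Term [Term [Factor b]] <> [Factor b]] . [Expr [Term [Factor b]]]]]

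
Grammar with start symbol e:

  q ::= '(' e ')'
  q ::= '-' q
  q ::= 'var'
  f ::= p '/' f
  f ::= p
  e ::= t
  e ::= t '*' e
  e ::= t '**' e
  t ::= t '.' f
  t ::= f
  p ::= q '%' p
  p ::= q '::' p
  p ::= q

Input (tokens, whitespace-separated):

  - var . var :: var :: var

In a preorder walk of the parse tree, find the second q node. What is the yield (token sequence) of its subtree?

var

[e [t [t [f [p [q - [q var]]]]] . [f [p [q var] :: [p [q var] :: [p [q var]]]]]]]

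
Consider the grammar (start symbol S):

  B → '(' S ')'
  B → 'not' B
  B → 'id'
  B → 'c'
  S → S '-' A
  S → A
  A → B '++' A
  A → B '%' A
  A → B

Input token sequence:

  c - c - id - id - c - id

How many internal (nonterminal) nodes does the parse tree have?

18

[S [S [S [S [S [S [A [B c]]] - [A [B c]]] - [A [B id]]] - [A [B id]]] - [A [B c]]] - [A [B id]]]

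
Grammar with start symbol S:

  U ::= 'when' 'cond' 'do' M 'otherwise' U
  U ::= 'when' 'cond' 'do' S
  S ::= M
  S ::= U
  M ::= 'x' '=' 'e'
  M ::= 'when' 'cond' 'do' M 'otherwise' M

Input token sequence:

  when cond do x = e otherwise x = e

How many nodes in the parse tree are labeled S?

1

[S [M when cond do [M x = e] otherwise [M x = e]]]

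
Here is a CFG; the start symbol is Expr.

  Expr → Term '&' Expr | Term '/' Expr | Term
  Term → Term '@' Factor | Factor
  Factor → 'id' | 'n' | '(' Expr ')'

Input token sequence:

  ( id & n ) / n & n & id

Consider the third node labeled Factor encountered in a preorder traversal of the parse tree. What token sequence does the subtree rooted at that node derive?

[Expr [Term [Factor ( [Expr [Term [Factor id]] & [Expr [Term [Factor n]]]] )]] / [Expr [Term [Factor n]] & [Expr [Term [Factor n]] & [Expr [Term [Factor id]]]]]]

n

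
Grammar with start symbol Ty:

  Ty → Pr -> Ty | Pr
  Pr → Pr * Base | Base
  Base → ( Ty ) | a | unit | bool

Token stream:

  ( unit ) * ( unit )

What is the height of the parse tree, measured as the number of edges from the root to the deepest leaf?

7

[Ty [Pr [Pr [Base ( [Ty [Pr [Base unit]]] )]] * [Base ( [Ty [Pr [Base unit]]] )]]]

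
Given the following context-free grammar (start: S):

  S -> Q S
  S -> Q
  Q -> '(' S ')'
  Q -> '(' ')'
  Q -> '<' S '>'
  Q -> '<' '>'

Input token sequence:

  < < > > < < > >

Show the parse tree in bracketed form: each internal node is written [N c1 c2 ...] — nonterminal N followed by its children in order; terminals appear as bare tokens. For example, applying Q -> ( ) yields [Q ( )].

[S [Q < [S [Q < >]] >] [S [Q < [S [Q < >]] >]]]

S
Q S
< S > S
< Q > S
< < > > S
< < > > Q
< < > > < S >
< < > > < Q >
< < > > < < > >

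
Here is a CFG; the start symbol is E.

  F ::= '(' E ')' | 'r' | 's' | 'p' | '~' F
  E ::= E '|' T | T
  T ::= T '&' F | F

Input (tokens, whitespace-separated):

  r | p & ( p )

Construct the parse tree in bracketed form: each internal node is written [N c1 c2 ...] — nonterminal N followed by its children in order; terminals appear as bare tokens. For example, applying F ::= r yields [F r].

[E [E [T [F r]]] | [T [T [F p]] & [F ( [E [T [F p]]] )]]]

E
E | T
T | T
F | T
r | T
r | T & F
r | F & F
r | p & F
r | p & ( E )
r | p & ( T )
r | p & ( F )
r | p & ( p )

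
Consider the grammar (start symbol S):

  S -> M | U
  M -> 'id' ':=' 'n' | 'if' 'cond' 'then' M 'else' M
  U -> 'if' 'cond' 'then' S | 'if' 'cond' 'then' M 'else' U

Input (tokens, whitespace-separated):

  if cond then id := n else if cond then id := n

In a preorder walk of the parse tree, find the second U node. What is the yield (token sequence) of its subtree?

[S [U if cond then [M id := n] else [U if cond then [S [M id := n]]]]]

if cond then id := n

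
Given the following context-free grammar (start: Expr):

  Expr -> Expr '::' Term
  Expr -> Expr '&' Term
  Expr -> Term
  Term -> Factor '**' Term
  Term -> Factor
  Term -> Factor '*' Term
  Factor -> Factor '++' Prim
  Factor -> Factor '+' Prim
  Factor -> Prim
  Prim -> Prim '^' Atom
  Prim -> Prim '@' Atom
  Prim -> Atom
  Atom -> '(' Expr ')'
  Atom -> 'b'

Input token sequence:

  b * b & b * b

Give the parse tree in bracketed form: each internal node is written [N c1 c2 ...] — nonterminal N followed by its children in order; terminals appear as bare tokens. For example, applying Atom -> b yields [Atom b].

[Expr [Expr [Term [Factor [Prim [Atom b]]] * [Term [Factor [Prim [Atom b]]]]]] & [Term [Factor [Prim [Atom b]]] * [Term [Factor [Prim [Atom b]]]]]]

Expr
Expr & Term
Term & Term
Factor * Term & Term
Prim * Term & Term
Atom * Term & Term
b * Term & Term
b * Factor & Term
b * Prim & Term
b * Atom & Term
b * b & Term
b * b & Factor * Term
b * b & Prim * Term
b * b & Atom * Term
b * b & b * Term
b * b & b * Factor
b * b & b * Prim
b * b & b * Atom
b * b & b * b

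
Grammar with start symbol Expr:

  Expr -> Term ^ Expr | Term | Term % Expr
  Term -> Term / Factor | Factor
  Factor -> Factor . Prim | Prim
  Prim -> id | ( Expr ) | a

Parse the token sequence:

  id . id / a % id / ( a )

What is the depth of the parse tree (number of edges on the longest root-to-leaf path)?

9

[Expr [Term [Term [Factor [Factor [Prim id]] . [Prim id]]] / [Factor [Prim a]]] % [Expr [Term [Term [Factor [Prim id]]] / [Factor [Prim ( [Expr [Term [Factor [Prim a]]]] )]]]]]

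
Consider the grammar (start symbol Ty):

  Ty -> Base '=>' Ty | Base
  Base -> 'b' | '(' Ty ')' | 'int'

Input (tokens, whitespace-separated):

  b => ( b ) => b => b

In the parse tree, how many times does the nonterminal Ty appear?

[Ty [Base b] => [Ty [Base ( [Ty [Base b]] )] => [Ty [Base b] => [Ty [Base b]]]]]

5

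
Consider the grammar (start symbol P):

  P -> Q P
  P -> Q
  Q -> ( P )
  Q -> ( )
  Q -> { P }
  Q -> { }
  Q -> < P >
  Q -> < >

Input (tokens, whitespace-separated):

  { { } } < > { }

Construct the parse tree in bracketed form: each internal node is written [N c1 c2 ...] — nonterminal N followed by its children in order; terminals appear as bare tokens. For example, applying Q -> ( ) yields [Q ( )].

[P [Q { [P [Q { }]] }] [P [Q < >] [P [Q { }]]]]

P
Q P
{ P } P
{ Q } P
{ { } } P
{ { } } Q P
{ { } } < > P
{ { } } < > Q
{ { } } < > { }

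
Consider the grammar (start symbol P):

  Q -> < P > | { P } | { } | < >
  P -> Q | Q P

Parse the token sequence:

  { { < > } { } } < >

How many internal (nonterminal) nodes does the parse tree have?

[P [Q { [P [Q { [P [Q < >]] }] [P [Q { }]]] }] [P [Q < >]]]

10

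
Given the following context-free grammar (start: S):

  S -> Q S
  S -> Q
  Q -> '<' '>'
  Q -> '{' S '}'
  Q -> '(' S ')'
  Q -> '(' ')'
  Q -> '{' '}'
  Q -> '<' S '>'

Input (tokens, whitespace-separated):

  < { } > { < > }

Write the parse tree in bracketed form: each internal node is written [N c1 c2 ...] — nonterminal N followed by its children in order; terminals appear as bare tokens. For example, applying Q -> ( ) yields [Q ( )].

S
Q S
< S > S
< Q > S
< { } > S
< { } > Q
< { } > { S }
< { } > { Q }
< { } > { < > }

[S [Q < [S [Q { }]] >] [S [Q { [S [Q < >]] }]]]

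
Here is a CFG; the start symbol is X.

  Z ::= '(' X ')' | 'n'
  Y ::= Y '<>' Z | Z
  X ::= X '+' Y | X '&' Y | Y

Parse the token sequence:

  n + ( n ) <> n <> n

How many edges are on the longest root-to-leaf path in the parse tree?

[X [X [Y [Z n]]] + [Y [Y [Y [Z ( [X [Y [Z n]]] )]] <> [Z n]] <> [Z n]]]

8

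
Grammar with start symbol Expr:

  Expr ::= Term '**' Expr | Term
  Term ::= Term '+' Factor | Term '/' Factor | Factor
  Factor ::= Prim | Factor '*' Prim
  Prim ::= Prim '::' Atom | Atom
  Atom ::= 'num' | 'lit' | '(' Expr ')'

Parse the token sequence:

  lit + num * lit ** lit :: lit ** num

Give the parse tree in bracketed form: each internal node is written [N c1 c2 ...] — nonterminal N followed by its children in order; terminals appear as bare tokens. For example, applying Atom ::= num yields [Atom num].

[Expr [Term [Term [Factor [Prim [Atom lit]]]] + [Factor [Factor [Prim [Atom num]]] * [Prim [Atom lit]]]] ** [Expr [Term [Factor [Prim [Prim [Atom lit]] :: [Atom lit]]]] ** [Expr [Term [Factor [Prim [Atom num]]]]]]]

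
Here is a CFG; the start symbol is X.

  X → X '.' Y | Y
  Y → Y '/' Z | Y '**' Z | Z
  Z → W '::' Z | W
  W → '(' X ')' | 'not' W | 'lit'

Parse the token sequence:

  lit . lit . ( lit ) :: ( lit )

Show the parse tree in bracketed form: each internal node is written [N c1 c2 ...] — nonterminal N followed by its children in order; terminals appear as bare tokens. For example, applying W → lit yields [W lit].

X
X . Y
X . Y . Y
Y . Y . Y
Z . Y . Y
W . Y . Y
lit . Y . Y
lit . Z . Y
lit . W . Y
lit . lit . Y
lit . lit . Z
lit . lit . W :: Z
lit . lit . ( X ) :: Z
lit . lit . ( Y ) :: Z
lit . lit . ( Z ) :: Z
lit . lit . ( W ) :: Z
lit . lit . ( lit ) :: Z
lit . lit . ( lit ) :: W
lit . lit . ( lit ) :: ( X )
lit . lit . ( lit ) :: ( Y )
lit . lit . ( lit ) :: ( Z )
lit . lit . ( lit ) :: ( W )
lit . lit . ( lit ) :: ( lit )

[X [X [X [Y [Z [W lit]]]] . [Y [Z [W lit]]]] . [Y [Z [W ( [X [Y [Z [W lit]]]] )] :: [Z [W ( [X [Y [Z [W lit]]]] )]]]]]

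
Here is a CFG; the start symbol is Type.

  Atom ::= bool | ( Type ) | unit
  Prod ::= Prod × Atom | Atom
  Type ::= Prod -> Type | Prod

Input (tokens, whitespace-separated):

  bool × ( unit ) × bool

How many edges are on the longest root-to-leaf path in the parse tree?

7

[Type [Prod [Prod [Prod [Atom bool]] × [Atom ( [Type [Prod [Atom unit]]] )]] × [Atom bool]]]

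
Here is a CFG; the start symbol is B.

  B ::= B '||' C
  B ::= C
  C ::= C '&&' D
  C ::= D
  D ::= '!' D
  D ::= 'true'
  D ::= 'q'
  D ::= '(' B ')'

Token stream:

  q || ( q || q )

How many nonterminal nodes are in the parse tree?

[B [B [C [D q]]] || [C [D ( [B [B [C [D q]]] || [C [D q]]] )]]]

12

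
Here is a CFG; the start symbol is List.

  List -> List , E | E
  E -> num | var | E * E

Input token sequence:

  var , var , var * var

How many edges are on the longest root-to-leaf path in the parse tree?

4

[List [List [List [E var]] , [E var]] , [E [E var] * [E var]]]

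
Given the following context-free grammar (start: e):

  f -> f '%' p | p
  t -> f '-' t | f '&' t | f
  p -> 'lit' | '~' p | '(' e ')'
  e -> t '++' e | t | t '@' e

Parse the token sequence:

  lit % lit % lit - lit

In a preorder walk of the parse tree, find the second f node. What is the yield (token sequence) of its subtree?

lit % lit

[e [t [f [f [f [p lit]] % [p lit]] % [p lit]] - [t [f [p lit]]]]]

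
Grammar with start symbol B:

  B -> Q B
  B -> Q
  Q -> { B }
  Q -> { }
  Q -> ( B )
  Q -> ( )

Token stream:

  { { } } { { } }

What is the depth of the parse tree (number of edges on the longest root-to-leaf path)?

5

[B [Q { [B [Q { }]] }] [B [Q { [B [Q { }]] }]]]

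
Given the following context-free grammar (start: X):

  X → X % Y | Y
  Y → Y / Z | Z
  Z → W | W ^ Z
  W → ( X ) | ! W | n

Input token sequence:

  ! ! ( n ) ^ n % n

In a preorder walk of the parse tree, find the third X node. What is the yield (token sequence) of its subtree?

n

[X [X [Y [Z [W ! [W ! [W ( [X [Y [Z [W n]]]] )]]] ^ [Z [W n]]]]] % [Y [Z [W n]]]]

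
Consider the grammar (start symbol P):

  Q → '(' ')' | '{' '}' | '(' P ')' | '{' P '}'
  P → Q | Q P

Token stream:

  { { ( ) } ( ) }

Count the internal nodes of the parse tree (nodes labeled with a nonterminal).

[P [Q { [P [Q { [P [Q ( )]] }] [P [Q ( )]]] }]]

8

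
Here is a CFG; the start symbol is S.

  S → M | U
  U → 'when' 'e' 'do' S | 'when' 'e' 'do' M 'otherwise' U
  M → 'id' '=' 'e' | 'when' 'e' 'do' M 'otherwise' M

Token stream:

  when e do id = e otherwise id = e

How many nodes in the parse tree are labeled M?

[S [M when e do [M id = e] otherwise [M id = e]]]

3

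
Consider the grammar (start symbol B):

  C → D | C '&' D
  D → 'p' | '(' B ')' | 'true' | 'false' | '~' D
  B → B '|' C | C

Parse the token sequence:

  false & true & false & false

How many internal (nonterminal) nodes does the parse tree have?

9

[B [C [C [C [C [D false]] & [D true]] & [D false]] & [D false]]]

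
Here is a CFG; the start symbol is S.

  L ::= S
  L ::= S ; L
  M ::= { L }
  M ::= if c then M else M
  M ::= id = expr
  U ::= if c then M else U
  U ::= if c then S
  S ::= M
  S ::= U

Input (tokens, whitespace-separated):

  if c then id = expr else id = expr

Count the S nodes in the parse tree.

1

[S [M if c then [M id = expr] else [M id = expr]]]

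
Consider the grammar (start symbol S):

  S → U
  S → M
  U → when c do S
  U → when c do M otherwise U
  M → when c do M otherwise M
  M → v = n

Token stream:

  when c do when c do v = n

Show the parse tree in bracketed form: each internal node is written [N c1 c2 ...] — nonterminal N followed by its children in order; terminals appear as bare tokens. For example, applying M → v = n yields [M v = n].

[S [U when c do [S [U when c do [S [M v = n]]]]]]

S
U
when c do S
when c do U
when c do when c do S
when c do when c do M
when c do when c do v = n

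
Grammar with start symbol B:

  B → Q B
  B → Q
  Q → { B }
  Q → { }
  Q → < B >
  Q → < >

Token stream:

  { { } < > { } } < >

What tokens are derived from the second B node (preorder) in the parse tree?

[B [Q { [B [Q { }] [B [Q < >] [B [Q { }]]]] }] [B [Q < >]]]

{ } < > { }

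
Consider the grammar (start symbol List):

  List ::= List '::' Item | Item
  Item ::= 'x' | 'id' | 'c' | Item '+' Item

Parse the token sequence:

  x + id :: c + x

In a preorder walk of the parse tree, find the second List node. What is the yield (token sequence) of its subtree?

[List [List [Item [Item x] + [Item id]]] :: [Item [Item c] + [Item x]]]

x + id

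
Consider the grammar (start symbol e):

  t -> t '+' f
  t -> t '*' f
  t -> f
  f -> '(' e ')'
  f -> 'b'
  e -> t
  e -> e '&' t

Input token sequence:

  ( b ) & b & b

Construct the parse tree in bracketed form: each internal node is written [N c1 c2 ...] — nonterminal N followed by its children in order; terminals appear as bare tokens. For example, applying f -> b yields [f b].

e
e & t
e & t & t
t & t & t
f & t & t
( e ) & t & t
( t ) & t & t
( f ) & t & t
( b ) & t & t
( b ) & f & t
( b ) & b & t
( b ) & b & f
( b ) & b & b

[e [e [e [t [f ( [e [t [f b]]] )]]] & [t [f b]]] & [t [f b]]]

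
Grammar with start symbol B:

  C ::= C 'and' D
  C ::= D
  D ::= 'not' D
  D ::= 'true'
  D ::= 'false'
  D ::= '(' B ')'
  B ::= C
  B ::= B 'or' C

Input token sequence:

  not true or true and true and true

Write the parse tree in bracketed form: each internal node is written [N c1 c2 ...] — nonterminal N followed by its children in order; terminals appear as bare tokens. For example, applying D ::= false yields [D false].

[B [B [C [D not [D true]]]] or [C [C [C [D true]] and [D true]] and [D true]]]

B
B or C
C or C
D or C
not D or C
not true or C
not true or C and D
not true or C and D and D
not true or D and D and D
not true or true and D and D
not true or true and true and D
not true or true and true and true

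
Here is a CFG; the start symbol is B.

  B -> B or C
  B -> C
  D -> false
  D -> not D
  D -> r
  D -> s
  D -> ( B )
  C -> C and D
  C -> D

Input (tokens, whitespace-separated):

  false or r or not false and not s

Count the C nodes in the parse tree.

[B [B [B [C [D false]]] or [C [D r]]] or [C [C [D not [D false]]] and [D not [D s]]]]

4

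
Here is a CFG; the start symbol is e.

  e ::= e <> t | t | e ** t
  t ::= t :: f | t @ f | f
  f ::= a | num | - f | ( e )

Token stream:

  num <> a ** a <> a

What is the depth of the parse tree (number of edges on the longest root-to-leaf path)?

[e [e [e [e [t [f num]]] <> [t [f a]]] ** [t [f a]]] <> [t [f a]]]

6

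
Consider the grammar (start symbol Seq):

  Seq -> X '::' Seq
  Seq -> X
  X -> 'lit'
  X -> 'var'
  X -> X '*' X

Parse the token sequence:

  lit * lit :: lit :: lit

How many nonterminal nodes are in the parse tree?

8

[Seq [X [X lit] * [X lit]] :: [Seq [X lit] :: [Seq [X lit]]]]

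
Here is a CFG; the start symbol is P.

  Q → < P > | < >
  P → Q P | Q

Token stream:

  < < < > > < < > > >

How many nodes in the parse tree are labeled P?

5

[P [Q < [P [Q < [P [Q < >]] >] [P [Q < [P [Q < >]] >]]] >]]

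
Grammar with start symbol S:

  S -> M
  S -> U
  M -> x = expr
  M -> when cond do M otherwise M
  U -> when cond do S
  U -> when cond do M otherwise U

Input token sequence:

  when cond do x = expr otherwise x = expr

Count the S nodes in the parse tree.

1

[S [M when cond do [M x = expr] otherwise [M x = expr]]]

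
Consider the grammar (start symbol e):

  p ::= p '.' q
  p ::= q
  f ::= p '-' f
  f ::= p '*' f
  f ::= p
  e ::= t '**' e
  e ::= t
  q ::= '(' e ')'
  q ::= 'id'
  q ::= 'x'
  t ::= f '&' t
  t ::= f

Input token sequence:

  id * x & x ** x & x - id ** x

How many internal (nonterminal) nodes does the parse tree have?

[e [t [f [p [q id]] * [f [p [q x]]]] & [t [f [p [q x]]]]] ** [e [t [f [p [q x]]] & [t [f [p [q x]] - [f [p [q id]]]]]] ** [e [t [f [p [q x]]]]]]]

29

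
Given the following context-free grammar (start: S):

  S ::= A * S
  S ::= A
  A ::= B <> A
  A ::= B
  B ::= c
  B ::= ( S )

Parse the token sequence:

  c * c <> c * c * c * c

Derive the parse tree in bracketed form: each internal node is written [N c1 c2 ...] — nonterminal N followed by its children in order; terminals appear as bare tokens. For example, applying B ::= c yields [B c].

[S [A [B c]] * [S [A [B c] <> [A [B c]]] * [S [A [B c]] * [S [A [B c]] * [S [A [B c]]]]]]]

S
A * S
B * S
c * S
c * A * S
c * B <> A * S
c * c <> A * S
c * c <> B * S
c * c <> c * S
c * c <> c * A * S
c * c <> c * B * S
c * c <> c * c * S
c * c <> c * c * A * S
c * c <> c * c * B * S
c * c <> c * c * c * S
c * c <> c * c * c * A
c * c <> c * c * c * B
c * c <> c * c * c * c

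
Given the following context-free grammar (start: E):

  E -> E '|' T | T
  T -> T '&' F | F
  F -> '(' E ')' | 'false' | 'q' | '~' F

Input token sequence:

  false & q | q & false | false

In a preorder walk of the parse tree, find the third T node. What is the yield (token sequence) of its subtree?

[E [E [E [T [T [F false]] & [F q]]] | [T [T [F q]] & [F false]]] | [T [F false]]]

q & false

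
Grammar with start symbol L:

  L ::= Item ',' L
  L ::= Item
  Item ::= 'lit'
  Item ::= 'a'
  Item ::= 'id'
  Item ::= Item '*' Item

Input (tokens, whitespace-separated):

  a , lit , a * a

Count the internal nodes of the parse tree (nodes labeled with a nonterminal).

[L [Item a] , [L [Item lit] , [L [Item [Item a] * [Item a]]]]]

8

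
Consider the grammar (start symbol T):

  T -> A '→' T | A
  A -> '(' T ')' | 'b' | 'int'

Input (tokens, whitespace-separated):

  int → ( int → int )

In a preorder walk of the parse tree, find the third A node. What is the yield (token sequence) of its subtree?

int

[T [A int] → [T [A ( [T [A int] → [T [A int]]] )]]]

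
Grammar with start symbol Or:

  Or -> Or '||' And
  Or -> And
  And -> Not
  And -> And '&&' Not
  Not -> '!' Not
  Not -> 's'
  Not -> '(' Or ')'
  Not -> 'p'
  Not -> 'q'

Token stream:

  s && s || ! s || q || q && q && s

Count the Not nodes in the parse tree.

8

[Or [Or [Or [Or [And [And [Not s]] && [Not s]]] || [And [Not ! [Not s]]]] || [And [Not q]]] || [And [And [And [Not q]] && [Not q]] && [Not s]]]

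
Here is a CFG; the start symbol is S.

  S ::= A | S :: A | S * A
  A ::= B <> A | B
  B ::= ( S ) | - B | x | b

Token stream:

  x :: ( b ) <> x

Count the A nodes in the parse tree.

[S [S [A [B x]]] :: [A [B ( [S [A [B b]]] )] <> [A [B x]]]]

4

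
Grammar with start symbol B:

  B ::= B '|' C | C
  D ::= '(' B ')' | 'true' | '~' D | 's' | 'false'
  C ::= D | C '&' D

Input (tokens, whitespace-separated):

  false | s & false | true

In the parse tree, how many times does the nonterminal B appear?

3

[B [B [B [C [D false]]] | [C [C [D s]] & [D false]]] | [C [D true]]]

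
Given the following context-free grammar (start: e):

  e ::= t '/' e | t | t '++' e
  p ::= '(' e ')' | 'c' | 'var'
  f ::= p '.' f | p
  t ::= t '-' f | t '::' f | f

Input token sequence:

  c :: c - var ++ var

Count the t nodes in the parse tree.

[e [t [t [t [f [p c]]] :: [f [p c]]] - [f [p var]]] ++ [e [t [f [p var]]]]]

4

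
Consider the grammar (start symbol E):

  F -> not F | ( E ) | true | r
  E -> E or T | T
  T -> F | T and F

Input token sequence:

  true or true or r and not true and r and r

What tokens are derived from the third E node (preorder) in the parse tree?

true

[E [E [E [T [F true]]] or [T [F true]]] or [T [T [T [T [F r]] and [F not [F true]]] and [F r]] and [F r]]]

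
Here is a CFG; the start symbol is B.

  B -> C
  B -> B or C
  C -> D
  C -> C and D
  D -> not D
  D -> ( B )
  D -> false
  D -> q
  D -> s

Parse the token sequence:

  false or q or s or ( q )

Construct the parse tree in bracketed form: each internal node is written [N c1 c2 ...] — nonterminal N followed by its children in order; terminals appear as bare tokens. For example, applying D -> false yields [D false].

B
B or C
B or C or C
B or C or C or C
C or C or C or C
D or C or C or C
false or C or C or C
false or D or C or C
false or q or C or C
false or q or D or C
false or q or s or C
false or q or s or D
false or q or s or ( B )
false or q or s or ( C )
false or q or s or ( D )
false or q or s or ( q )

[B [B [B [B [C [D false]]] or [C [D q]]] or [C [D s]]] or [C [D ( [B [C [D q]]] )]]]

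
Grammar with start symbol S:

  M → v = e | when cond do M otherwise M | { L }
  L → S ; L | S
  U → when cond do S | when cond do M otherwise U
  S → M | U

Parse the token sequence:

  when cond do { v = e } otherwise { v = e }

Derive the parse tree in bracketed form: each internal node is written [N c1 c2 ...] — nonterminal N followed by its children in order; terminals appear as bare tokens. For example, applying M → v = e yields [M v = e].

[S [M when cond do [M { [L [S [M v = e]]] }] otherwise [M { [L [S [M v = e]]] }]]]

S
M
when cond do M otherwise M
when cond do { L } otherwise M
when cond do { S } otherwise M
when cond do { M } otherwise M
when cond do { v = e } otherwise M
when cond do { v = e } otherwise { L }
when cond do { v = e } otherwise { S }
when cond do { v = e } otherwise { M }
when cond do { v = e } otherwise { v = e }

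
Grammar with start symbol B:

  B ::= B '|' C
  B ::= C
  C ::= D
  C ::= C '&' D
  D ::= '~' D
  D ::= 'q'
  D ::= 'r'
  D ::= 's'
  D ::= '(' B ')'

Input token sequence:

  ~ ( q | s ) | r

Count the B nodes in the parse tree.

[B [B [C [D ~ [D ( [B [B [C [D q]]] | [C [D s]]] )]]]] | [C [D r]]]

4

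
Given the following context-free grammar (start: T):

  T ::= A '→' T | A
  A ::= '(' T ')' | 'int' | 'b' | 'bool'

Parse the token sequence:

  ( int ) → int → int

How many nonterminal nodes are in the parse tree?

8

[T [A ( [T [A int]] )] → [T [A int] → [T [A int]]]]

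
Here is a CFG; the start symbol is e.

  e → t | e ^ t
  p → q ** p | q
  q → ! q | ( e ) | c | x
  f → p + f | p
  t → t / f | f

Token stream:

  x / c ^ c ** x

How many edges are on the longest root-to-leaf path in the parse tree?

[e [e [t [t [f [p [q x]]]] / [f [p [q c]]]]] ^ [t [f [p [q c] ** [p [q x]]]]]]

7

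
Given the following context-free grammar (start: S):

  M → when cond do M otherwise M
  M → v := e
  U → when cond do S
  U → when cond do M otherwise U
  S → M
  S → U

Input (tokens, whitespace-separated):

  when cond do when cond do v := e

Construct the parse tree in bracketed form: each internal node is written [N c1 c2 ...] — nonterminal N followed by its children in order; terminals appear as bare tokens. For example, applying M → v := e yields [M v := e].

[S [U when cond do [S [U when cond do [S [M v := e]]]]]]

S
U
when cond do S
when cond do U
when cond do when cond do S
when cond do when cond do M
when cond do when cond do v := e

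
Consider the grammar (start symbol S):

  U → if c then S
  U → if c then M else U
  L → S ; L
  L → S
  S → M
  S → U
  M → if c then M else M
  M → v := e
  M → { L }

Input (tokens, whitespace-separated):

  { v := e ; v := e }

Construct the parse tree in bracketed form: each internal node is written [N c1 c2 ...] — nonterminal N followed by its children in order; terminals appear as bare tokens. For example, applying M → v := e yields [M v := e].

[S [M { [L [S [M v := e]] ; [L [S [M v := e]]]] }]]

S
M
{ L }
{ S ; L }
{ M ; L }
{ v := e ; L }
{ v := e ; S }
{ v := e ; M }
{ v := e ; v := e }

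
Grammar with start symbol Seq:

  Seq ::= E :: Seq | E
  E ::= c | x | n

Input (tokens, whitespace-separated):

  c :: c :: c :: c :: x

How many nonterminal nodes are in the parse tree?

[Seq [E c] :: [Seq [E c] :: [Seq [E c] :: [Seq [E c] :: [Seq [E x]]]]]]

10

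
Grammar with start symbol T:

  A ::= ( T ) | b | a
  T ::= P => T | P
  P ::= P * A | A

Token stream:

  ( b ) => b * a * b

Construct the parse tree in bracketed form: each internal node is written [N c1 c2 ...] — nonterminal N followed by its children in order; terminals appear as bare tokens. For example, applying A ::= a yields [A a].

T
P => T
A => T
( T ) => T
( P ) => T
( A ) => T
( b ) => T
( b ) => P
( b ) => P * A
( b ) => P * A * A
( b ) => A * A * A
( b ) => b * A * A
( b ) => b * a * A
( b ) => b * a * b

[T [P [A ( [T [P [A b]]] )]] => [T [P [P [P [A b]] * [A a]] * [A b]]]]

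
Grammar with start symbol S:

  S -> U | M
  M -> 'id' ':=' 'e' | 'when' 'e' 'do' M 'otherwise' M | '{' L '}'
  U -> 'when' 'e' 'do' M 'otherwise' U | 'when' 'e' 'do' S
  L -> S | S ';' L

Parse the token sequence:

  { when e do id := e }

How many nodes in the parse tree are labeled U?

[S [M { [L [S [U when e do [S [M id := e]]]]] }]]

1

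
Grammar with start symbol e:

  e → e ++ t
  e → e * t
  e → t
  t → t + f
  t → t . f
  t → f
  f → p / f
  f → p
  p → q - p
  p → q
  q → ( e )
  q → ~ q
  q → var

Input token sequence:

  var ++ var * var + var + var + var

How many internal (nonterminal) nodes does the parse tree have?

27

[e [e [e [t [f [p [q var]]]]] ++ [t [f [p [q var]]]]] * [t [t [t [t [f [p [q var]]]] + [f [p [q var]]]] + [f [p [q var]]]] + [f [p [q var]]]]]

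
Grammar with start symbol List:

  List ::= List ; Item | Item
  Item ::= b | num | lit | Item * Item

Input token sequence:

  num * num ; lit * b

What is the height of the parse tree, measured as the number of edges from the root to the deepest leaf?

4

[List [List [Item [Item num] * [Item num]]] ; [Item [Item lit] * [Item b]]]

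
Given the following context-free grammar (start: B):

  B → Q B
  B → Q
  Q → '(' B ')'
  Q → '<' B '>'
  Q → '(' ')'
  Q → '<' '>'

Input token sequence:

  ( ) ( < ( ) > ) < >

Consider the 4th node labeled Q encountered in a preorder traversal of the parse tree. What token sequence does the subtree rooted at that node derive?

( )

[B [Q ( )] [B [Q ( [B [Q < [B [Q ( )]] >]] )] [B [Q < >]]]]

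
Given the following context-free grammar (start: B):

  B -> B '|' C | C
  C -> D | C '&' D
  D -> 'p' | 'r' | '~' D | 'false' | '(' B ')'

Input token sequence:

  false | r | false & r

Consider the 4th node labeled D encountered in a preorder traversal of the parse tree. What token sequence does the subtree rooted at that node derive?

[B [B [B [C [D false]]] | [C [D r]]] | [C [C [D false]] & [D r]]]

r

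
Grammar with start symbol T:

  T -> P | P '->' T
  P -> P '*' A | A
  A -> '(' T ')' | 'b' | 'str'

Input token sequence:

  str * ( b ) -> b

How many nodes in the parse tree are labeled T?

[T [P [P [A str]] * [A ( [T [P [A b]]] )]] -> [T [P [A b]]]]

3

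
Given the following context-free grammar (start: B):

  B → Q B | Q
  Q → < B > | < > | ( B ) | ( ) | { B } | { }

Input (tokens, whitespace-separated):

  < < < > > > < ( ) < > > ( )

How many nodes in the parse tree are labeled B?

[B [Q < [B [Q < [B [Q < >]] >]] >] [B [Q < [B [Q ( )] [B [Q < >]]] >] [B [Q ( )]]]]

7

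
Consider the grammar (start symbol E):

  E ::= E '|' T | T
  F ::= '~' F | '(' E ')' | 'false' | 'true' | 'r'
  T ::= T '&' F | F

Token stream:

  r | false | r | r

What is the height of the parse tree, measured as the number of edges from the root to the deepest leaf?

6

[E [E [E [E [T [F r]]] | [T [F false]]] | [T [F r]]] | [T [F r]]]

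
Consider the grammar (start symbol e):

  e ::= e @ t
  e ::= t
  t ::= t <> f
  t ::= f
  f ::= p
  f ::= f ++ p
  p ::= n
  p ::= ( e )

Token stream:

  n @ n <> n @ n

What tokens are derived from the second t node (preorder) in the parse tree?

[e [e [e [t [f [p n]]]] @ [t [t [f [p n]]] <> [f [p n]]]] @ [t [f [p n]]]]

n <> n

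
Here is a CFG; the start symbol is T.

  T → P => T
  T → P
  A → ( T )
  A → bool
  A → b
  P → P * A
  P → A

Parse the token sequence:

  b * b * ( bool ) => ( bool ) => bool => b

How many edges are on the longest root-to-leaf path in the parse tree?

[T [P [P [P [A b]] * [A b]] * [A ( [T [P [A bool]]] )]] => [T [P [A ( [T [P [A bool]]] )]] => [T [P [A bool]] => [T [P [A b]]]]]]

7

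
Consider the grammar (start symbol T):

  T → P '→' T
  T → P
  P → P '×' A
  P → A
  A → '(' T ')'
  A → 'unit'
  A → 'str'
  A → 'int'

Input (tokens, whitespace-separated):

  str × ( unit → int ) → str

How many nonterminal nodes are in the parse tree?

[T [P [P [A str]] × [A ( [T [P [A unit]] → [T [P [A int]]]] )]] → [T [P [A str]]]]

14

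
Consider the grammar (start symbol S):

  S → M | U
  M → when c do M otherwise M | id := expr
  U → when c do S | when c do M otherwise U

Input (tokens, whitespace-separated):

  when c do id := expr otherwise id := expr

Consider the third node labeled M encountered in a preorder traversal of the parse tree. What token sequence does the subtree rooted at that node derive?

[S [M when c do [M id := expr] otherwise [M id := expr]]]

id := expr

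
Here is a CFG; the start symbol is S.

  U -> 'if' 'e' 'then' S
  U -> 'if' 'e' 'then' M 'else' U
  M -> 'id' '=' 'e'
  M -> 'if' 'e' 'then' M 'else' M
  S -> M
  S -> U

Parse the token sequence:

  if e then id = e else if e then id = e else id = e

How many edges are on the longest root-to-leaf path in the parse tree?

4

[S [M if e then [M id = e] else [M if e then [M id = e] else [M id = e]]]]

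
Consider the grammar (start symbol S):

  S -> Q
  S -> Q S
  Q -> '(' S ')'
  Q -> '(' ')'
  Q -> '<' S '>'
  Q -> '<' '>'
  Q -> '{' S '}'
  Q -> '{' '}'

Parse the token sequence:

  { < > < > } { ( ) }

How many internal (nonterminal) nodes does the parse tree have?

[S [Q { [S [Q < >] [S [Q < >]]] }] [S [Q { [S [Q ( )]] }]]]

10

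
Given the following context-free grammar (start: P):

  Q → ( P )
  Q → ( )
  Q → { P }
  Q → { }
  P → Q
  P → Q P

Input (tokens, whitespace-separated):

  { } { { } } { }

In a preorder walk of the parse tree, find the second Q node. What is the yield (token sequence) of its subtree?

[P [Q { }] [P [Q { [P [Q { }]] }] [P [Q { }]]]]

{ { } }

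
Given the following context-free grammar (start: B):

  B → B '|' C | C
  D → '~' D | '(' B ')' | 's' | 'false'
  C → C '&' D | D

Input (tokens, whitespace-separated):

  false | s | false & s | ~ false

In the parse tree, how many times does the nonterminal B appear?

[B [B [B [B [C [D false]]] | [C [D s]]] | [C [C [D false]] & [D s]]] | [C [D ~ [D false]]]]

4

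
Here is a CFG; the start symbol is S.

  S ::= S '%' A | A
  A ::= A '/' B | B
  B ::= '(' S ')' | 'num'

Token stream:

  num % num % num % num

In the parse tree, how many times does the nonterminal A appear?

[S [S [S [S [A [B num]]] % [A [B num]]] % [A [B num]]] % [A [B num]]]

4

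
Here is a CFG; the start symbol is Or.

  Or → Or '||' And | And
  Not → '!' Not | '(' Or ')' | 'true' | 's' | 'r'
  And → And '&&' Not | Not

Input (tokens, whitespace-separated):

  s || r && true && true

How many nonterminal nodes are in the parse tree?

[Or [Or [And [Not s]]] || [And [And [And [Not r]] && [Not true]] && [Not true]]]

10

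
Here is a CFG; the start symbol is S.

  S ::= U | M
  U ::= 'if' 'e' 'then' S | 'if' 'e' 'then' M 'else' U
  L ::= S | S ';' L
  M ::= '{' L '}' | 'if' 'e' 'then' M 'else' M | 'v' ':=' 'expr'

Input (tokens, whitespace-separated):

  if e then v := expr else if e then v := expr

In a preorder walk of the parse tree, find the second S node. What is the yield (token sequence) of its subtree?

[S [U if e then [M v := expr] else [U if e then [S [M v := expr]]]]]

v := expr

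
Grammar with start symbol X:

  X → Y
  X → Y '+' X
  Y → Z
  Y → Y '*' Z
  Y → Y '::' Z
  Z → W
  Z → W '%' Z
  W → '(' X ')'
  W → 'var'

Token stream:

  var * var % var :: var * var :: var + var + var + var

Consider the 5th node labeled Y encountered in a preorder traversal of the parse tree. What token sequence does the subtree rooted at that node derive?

var

[X [Y [Y [Y [Y [Y [Z [W var]]] * [Z [W var] % [Z [W var]]]] :: [Z [W var]]] * [Z [W var]]] :: [Z [W var]]] + [X [Y [Z [W var]]] + [X [Y [Z [W var]]] + [X [Y [Z [W var]]]]]]]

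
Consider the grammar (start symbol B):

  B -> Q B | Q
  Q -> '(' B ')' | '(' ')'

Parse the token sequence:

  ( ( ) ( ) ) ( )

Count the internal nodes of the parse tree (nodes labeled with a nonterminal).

[B [Q ( [B [Q ( )] [B [Q ( )]]] )] [B [Q ( )]]]

8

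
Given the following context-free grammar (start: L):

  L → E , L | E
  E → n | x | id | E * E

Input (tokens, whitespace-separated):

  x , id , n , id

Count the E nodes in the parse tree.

[L [E x] , [L [E id] , [L [E n] , [L [E id]]]]]

4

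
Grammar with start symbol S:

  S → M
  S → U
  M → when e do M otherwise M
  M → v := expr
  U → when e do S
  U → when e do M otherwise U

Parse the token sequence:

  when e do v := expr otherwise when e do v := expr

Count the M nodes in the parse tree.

2

[S [U when e do [M v := expr] otherwise [U when e do [S [M v := expr]]]]]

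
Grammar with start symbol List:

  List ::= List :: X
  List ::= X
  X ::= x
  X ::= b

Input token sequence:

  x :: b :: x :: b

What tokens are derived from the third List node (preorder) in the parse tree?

x :: b

[List [List [List [List [X x]] :: [X b]] :: [X x]] :: [X b]]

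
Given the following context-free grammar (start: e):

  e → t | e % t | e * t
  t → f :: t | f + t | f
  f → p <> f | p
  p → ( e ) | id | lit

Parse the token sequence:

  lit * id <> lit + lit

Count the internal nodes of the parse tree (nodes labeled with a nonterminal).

[e [e [t [f [p lit]]]] * [t [f [p id] <> [f [p lit]]] + [t [f [p lit]]]]]

13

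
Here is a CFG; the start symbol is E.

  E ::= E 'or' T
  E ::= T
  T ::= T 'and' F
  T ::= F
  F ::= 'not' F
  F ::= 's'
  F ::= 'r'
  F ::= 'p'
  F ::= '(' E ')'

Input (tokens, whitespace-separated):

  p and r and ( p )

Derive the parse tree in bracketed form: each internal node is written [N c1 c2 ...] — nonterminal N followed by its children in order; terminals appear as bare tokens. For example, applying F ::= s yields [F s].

E
T
T and F
T and F and F
F and F and F
p and F and F
p and r and F
p and r and ( E )
p and r and ( T )
p and r and ( F )
p and r and ( p )

[E [T [T [T [F p]] and [F r]] and [F ( [E [T [F p]]] )]]]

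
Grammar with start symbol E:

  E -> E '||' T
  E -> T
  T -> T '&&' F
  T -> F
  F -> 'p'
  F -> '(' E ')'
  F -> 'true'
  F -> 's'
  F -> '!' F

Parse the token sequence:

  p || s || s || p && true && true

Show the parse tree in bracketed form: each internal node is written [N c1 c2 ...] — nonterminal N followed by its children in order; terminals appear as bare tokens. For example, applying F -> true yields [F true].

E
E || T
E || T || T
E || T || T || T
T || T || T || T
F || T || T || T
p || T || T || T
p || F || T || T
p || s || T || T
p || s || F || T
p || s || s || T
p || s || s || T && F
p || s || s || T && F && F
p || s || s || F && F && F
p || s || s || p && F && F
p || s || s || p && true && F
p || s || s || p && true && true

[E [E [E [E [T [F p]]] || [T [F s]]] || [T [F s]]] || [T [T [T [F p]] && [F true]] && [F true]]]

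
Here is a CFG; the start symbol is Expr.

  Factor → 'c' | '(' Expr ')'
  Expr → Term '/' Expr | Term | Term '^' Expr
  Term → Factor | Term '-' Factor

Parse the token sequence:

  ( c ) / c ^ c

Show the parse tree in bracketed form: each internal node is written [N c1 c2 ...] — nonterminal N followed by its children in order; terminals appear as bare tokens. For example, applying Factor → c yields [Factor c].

[Expr [Term [Factor ( [Expr [Term [Factor c]]] )]] / [Expr [Term [Factor c]] ^ [Expr [Term [Factor c]]]]]

Expr
Term / Expr
Factor / Expr
( Expr ) / Expr
( Term ) / Expr
( Factor ) / Expr
( c ) / Expr
( c ) / Term ^ Expr
( c ) / Factor ^ Expr
( c ) / c ^ Expr
( c ) / c ^ Term
( c ) / c ^ Factor
( c ) / c ^ c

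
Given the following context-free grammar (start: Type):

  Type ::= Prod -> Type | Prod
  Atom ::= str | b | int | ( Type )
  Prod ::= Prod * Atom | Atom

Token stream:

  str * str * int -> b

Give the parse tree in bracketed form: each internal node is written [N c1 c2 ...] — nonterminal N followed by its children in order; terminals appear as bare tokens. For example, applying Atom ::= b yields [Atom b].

[Type [Prod [Prod [Prod [Atom str]] * [Atom str]] * [Atom int]] -> [Type [Prod [Atom b]]]]

Type
Prod -> Type
Prod * Atom -> Type
Prod * Atom * Atom -> Type
Atom * Atom * Atom -> Type
str * Atom * Atom -> Type
str * str * Atom -> Type
str * str * int -> Type
str * str * int -> Prod
str * str * int -> Atom
str * str * int -> b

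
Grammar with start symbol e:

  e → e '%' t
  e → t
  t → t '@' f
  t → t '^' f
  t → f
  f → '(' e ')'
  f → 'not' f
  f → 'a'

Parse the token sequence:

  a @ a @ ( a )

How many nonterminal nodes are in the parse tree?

[e [t [t [t [f a]] @ [f a]] @ [f ( [e [t [f a]]] )]]]

10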